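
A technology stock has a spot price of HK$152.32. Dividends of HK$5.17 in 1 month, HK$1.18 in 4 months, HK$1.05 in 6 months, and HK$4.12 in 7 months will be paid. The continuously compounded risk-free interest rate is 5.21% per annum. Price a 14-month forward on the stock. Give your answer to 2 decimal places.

PV(dividends) I = 5.17·e^(−0.0521·1/12) + 1.18·e^(−0.0521·4/12) + 1.05·e^(−0.0521·6/12) + 4.12·e^(−0.0521·7/12)
I = 5.1476 + 1.1597 + 1.0230 + 3.9967 = 11.3270
F = (S − I)·e^(rT) = (152.32 − 11.3270) · e^(0.0521·14/12)
= 140.9930 · e^0.060783 = 140.9930 × 1.062668 = HK$149.83

HK$149.83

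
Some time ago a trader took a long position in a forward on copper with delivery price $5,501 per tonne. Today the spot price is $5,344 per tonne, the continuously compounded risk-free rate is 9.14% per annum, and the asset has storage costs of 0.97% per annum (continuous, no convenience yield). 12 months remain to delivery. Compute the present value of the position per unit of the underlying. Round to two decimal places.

$375.59 per tonne

Current fair forward for the remaining 12 months: F = S·e^((r + u)·T), (r + u) = 0.0914 + 0.0097 = 0.1011
F = 5344 · e^(0.1011 × 12/12) = 5344 × 1.10638727 = 5912.5336
Value of long forward = (F − K)·e^(−rT) = (5912.5336 − 5501) · e^(−0.0914·12/12)
= 411.5336 × 0.91265258 = 375.59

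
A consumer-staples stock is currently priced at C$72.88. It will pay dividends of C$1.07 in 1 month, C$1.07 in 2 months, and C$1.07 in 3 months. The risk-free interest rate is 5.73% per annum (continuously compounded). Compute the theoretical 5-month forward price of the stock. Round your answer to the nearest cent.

C$71.38

PV(dividends) I = 1.07·e^(−0.0573·1/12) + 1.07·e^(−0.0573·2/12) + 1.07·e^(−0.0573·3/12)
I = 1.0649 + 1.0598 + 1.0548 = 3.1795
F = (S − I)·e^(rT) = (72.88 − 3.1795) · e^(0.0573·5/12)
= 69.7005 · e^0.023875 = 69.7005 × 1.024162 = C$71.38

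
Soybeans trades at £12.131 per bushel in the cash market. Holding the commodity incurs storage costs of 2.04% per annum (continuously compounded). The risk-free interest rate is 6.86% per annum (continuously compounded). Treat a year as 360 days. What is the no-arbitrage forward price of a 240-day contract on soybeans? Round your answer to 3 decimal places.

Net carry = r + u − y = 0.0686 + 0.0204 − 0.0000 = 0.0890
F = S·e^((r+u−y)T) = 12.131 · e^(0.0890 × 240/360) = 12.131 · e^0.059333
= 12.131 × 1.061129 = £12.873 per bushel

£12.873 per bushel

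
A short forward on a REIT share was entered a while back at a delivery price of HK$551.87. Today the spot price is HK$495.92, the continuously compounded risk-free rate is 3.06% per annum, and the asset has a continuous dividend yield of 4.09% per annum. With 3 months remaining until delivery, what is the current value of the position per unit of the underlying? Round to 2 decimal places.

HK$56.79

Current fair forward for the remaining 3 months: F = S·e^((r − q)·T), (r − q) = 0.0306 − 0.0409 = -0.0103
F = 495.92 · e^(-0.0103 × 3/12) = 495.92 × 0.997428 = 494.6445
Value of long forward = (F − K)·e^(−rT) = (494.6445 − 551.87) · e^(−0.0306·3/12)
= -57.2255 × 0.992379 = -56.79
Short position value = −(long value) = HK$56.79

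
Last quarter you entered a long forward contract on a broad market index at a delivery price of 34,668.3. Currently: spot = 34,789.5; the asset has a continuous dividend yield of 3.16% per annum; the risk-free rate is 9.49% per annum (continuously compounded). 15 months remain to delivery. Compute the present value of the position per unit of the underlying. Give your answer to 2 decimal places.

2651.77

Current fair forward for the remaining 15 months: F = S·e^((r − q)·T), (r − q) = 0.0949 − 0.0316 = 0.0633
F = 34789.5 · e^(0.0633 × 15/12) = 34789.5 × 1.08233961 = 37654.0539
Value of long forward = (F − K)·e^(−rT) = (37654.0539 − 34668.3) · e^(−0.0949·15/12)
= 2985.7539 × 0.88814079 = 2651.77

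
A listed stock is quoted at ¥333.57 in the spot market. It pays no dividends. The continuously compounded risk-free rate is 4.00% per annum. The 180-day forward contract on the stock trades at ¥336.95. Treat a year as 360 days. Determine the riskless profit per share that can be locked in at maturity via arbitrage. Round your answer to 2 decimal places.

¥3.36 per share

Fair forward: F* = S·e^(carry·T), with carry = r = 0.0400
F* = 333.57 · e^(0.0400 × 180/360) = 333.57 · e^0.020000 = 333.57 × 1.020201 = ¥340.3084
Market ¥336.95 < fair ¥340.3084: forward underpriced → reverse cash-and-carry (short spot, go long the forward).
At maturity, profit = |F_mkt − F*| = |336.95 − 340.3084| = ¥3.36 per share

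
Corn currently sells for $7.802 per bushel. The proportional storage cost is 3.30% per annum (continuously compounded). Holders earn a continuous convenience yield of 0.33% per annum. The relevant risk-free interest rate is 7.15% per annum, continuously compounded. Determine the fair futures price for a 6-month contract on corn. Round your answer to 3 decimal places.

Net carry = r + u − y = 0.0715 + 0.0330 − 0.0033 = 0.1012
F = S·e^((r+u−y)T) = 7.802 · e^(0.1012 × 6/12) = 7.802 · e^0.050600
= 7.802 × 1.051902 = $8.207 per bushel

$8.207 per bushel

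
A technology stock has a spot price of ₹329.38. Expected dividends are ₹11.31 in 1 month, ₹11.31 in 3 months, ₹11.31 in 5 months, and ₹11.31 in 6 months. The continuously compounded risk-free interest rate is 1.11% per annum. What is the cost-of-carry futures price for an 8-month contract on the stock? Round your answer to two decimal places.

₹286.41

PV(dividends) I = 11.31·e^(−0.0111·1/12) + 11.31·e^(−0.0111·3/12) + 11.31·e^(−0.0111·5/12) + 11.31·e^(−0.0111·6/12)
I = 11.2995 + 11.2787 + 11.2578 + 11.2474 = 45.0834
F = (S − I)·e^(rT) = (329.38 − 45.0834) · e^(0.0111·8/12)
= 284.2966 · e^0.007400 = 284.2966 × 1.007427 = ₹286.41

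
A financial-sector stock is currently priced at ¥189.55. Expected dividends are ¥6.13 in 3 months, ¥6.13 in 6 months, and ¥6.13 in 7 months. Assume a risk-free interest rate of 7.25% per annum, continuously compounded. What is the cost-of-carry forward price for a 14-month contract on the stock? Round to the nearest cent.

PV(dividends) I = 6.13·e^(−0.0725·3/12) + 6.13·e^(−0.0725·6/12) + 6.13·e^(−0.0725·7/12)
I = 6.0199 + 5.9118 + 5.8762 = 17.8079
F = (S − I)·e^(rT) = (189.55 − 17.8079) · e^(0.0725·14/12)
= 171.7421 · e^0.084583 = 171.7421 × 1.088263 = ¥186.90

¥186.90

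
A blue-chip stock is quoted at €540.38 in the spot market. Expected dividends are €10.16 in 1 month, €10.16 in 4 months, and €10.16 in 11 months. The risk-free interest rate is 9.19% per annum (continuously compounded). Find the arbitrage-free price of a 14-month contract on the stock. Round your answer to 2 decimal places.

PV(dividends) I = 10.16·e^(−0.0919·1/12) + 10.16·e^(−0.0919·4/12) + 10.16·e^(−0.0919·11/12)
I = 10.0825 + 9.8535 + 9.3392 = 29.2752
F = (S − I)·e^(rT) = (540.38 − 29.2752) · e^(0.0919·14/12)
= 511.1048 · e^0.107217 = 511.1048 × 1.113176 = €568.95

€568.95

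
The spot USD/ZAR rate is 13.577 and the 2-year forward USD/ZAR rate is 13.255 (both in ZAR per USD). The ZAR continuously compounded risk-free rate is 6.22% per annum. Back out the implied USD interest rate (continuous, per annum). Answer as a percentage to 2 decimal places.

F = S·e^((r_ZAR − r_USD)T) ⇒ r_USD = r_ZAR − ln(F/S)/T
ln(13.255/13.577) = -0.024002; /(2) = -0.012001
r_USD = 0.0622 + 0.012001 = 0.074201
r_USD = 7.42%

7.42%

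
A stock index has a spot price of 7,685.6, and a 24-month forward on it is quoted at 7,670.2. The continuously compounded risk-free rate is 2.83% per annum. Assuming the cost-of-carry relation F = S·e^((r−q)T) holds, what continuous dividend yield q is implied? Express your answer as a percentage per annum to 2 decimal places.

From F = S·e^((r−q)T): (r − q) = ln(F/S)/T
ln(7670.2/7685.6) = ln(0.997996) = -0.002006
(r − q) = -0.002006 / (24/12) = -0.001003
q = r − ln(F/S)/T = 0.0283 + 0.001003 = 0.029303
q = 2.93%

2.93%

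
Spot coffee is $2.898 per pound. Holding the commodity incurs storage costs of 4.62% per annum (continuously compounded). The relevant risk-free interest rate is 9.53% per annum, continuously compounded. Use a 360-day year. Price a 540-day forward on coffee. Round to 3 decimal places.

$3.583 per pound

Net carry = r + u − y = 0.0953 + 0.0462 − 0.0000 = 0.1415
F = S·e^((r+u−y)T) = 2.898 · e^(0.1415 × 540/360) = 2.898 · e^0.212250
= 2.898 × 1.236457 = $3.583 per pound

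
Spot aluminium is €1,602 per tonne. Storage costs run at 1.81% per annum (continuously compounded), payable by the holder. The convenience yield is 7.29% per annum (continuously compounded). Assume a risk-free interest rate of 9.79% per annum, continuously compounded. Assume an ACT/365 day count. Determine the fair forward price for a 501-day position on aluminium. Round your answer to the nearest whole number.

€1,700 per tonne

Net carry = r + u − y = 0.0979 + 0.0181 − 0.0729 = 0.0431
F = S·e^((r+u−y)T) = 1602 · e^(0.0431 × 501/365) = 1602 · e^0.059159
= 1602 × 1.060944 = €1,700 per tonne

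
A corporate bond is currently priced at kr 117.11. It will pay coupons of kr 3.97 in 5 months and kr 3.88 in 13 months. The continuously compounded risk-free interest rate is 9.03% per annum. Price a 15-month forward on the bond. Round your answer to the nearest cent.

kr 122.88

PV(coupons) I = 3.97·e^(−0.0903·5/12) + 3.88·e^(−0.0903·13/12)
I = 3.8234 + 3.5184 = 7.3418
F = (S − I)·e^(rT) = (117.11 − 7.3418) · e^(0.0903·15/12)
= 109.7682 · e^0.112875 = 109.7682 × 1.119492 = kr 122.88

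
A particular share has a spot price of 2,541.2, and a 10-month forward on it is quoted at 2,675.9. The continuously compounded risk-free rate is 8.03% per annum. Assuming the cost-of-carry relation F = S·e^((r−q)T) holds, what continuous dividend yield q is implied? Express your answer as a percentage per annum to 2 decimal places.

1.83%

From F = S·e^((r−q)T): (r − q) = ln(F/S)/T
ln(2675.9/2541.2) = ln(1.053006) = 0.051649
(r − q) = 0.051649 / (10/12) = 0.061979
q = r − ln(F/S)/T = 0.0803 − 0.061979 = 0.018321
q = 1.83%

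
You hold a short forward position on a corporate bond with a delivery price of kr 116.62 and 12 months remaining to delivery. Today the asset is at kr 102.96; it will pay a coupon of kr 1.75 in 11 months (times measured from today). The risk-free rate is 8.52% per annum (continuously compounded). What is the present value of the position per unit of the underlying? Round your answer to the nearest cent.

PV(remaining coupons) I = 1.75·e^(−0.0852·11/12) = 1.6185
Current forward F = (S − I)·e^(rT) = (102.96 − 1.6185)·e^(0.0852·12/12) = 101.3415 × 1.088935 = 110.3543
Value (long) = (F − K)·e^(−rT) = (110.3543 − 116.62) × 0.918329 = -5.7540
Short position value = −(long value) = kr 5.75

kr 5.75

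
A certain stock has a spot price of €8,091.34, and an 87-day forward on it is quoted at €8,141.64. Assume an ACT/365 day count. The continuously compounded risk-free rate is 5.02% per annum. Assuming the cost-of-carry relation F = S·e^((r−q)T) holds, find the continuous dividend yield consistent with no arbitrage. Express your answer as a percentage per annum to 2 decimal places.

2.42%

From F = S·e^((r−q)T): (r − q) = ln(F/S)/T
ln(8141.64/8091.34) = ln(1.006217) = 0.006198
(r − q) = 0.006198 / (87/365) = 0.026003
q = r − ln(F/S)/T = 0.0502 − 0.026003 = 0.024197
q = 2.42%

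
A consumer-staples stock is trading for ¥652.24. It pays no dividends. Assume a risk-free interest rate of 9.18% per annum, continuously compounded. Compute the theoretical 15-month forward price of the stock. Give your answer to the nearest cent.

¥731.55

F = S·e^(rT) = 652.24 · e^(0.0918 × 15/12)
= 652.24 · e^0.114750 = 652.24 × 1.121593
F = ¥731.55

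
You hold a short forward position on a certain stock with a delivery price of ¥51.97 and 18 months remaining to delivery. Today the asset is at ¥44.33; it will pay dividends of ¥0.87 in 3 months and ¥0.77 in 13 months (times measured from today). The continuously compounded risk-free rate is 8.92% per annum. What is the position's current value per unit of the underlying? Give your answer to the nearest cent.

¥2.68

PV(remaining dividends) I = 0.87·e^(−0.0892·3/12) + 0.77·e^(−0.0892·13/12) = 1.5499
Current forward F = (S − I)·e^(rT) = (44.33 − 1.5499)·e^(0.0892·18/12) = 42.7801 × 1.143164 = 48.9047
Value (long) = (F − K)·e^(−rT) = (48.9047 − 51.97) × 0.874765 = -2.6814
Short position value = −(long value) = ¥2.68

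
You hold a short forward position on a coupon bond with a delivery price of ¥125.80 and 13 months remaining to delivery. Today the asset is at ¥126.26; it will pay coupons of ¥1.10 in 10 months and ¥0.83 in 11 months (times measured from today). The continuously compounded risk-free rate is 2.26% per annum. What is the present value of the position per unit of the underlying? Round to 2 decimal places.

-¥1.61

PV(remaining coupons) I = 1.10·e^(−0.0226·10/12) + 0.83·e^(−0.0226·11/12) = 1.8925
Current forward F = (S − I)·e^(rT) = (126.26 − 1.8925)·e^(0.0226·13/12) = 124.3675 × 1.024786 = 127.4501
Value (long) = (F − K)·e^(−rT) = (127.4501 − 125.80) × 0.975814 = 1.6102
Short position value = −(long value) = -¥1.61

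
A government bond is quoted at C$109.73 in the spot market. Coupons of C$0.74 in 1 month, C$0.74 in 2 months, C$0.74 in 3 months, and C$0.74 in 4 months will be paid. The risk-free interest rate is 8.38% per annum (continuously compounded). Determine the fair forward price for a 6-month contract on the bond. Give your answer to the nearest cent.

C$111.39

PV(coupons) I = 0.74·e^(−0.0838·1/12) + 0.74·e^(−0.0838·2/12) + 0.74·e^(−0.0838·3/12) + 0.74·e^(−0.0838·4/12)
I = 0.7349 + 0.7297 + 0.7247 + 0.7196 = 2.9089
F = (S − I)·e^(rT) = (109.73 − 2.9089) · e^(0.0838·6/12)
= 106.8211 · e^0.041900 = 106.8211 × 1.042790 = C$111.39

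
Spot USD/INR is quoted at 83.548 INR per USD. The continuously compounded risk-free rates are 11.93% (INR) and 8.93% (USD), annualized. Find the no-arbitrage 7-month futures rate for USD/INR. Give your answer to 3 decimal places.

85.023

F = S·e^((r_INR − r_USD)T) = 83.548 · e^((0.1193 − 0.0893) × 7/12)
= 83.548 · e^0.017500 = 83.548 × 1.017654
F = 85.023 INR per USD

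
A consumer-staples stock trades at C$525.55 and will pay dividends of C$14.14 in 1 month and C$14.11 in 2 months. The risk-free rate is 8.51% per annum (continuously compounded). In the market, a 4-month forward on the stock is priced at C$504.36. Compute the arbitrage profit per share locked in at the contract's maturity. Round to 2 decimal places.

PV(dividends) I = 14.14·e^(−0.0851·1/12) + 14.11·e^(−0.0851·2/12) = 27.9514
Fair forward F* = (S − I)·e^(rT) = (525.55 − 27.9514)·e^0.028367 = 497.5986 × 1.028773 = 511.9160
Market C$504.36 < fair 511.9160: forward underpriced → reverse cash-and-carry (short the stock, invest proceeds at r, pay the dividends, go long the forward).
Profit at T = |F_mkt − F*| = |504.36 − 511.9160| = C$7.56 per share

C$7.56 per share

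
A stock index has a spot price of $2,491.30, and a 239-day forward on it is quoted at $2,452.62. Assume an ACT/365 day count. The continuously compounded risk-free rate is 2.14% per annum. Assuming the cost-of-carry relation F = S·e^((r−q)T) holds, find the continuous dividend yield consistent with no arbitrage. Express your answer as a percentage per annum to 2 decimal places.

From F = S·e^((r−q)T): (r − q) = ln(F/S)/T
ln(2452.62/2491.30) = ln(0.984474) = -0.015648
(r − q) = -0.015648 / (239/365) = -0.023898
q = r − ln(F/S)/T = 0.0214 + 0.023898 = 0.045298
q = 4.53%

4.53%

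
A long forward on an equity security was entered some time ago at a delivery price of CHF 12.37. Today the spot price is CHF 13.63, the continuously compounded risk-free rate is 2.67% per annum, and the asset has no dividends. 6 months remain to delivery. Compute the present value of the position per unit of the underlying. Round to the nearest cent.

CHF 1.42

Current fair forward for the remaining 6 months: F = S·e^(r·T), r = 0.0267
F = 13.63 · e^(0.0267 × 6/12) = 13.63 × 1.013440 = 13.8132
Value of long forward = (F − K)·e^(−rT) = (13.8132 − 12.37) · e^(−0.0267·6/12)
= 1.4432 × 0.986739 = 1.42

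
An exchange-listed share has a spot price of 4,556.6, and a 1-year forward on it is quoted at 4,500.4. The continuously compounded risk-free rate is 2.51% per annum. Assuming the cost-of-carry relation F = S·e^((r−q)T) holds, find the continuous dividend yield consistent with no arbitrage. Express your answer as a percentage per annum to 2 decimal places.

3.75%

From F = S·e^((r−q)T): (r − q) = ln(F/S)/T
ln(4500.4/4556.6) = ln(0.987666) = -0.012411
(r − q) = -0.012411 / (1) = -0.012411
q = r − ln(F/S)/T = 0.0251 + 0.012411 = 0.037511
q = 3.75%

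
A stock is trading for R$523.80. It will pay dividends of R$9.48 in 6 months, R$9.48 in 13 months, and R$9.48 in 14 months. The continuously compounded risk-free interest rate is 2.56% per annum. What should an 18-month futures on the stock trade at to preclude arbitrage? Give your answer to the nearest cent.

PV(dividends) I = 9.48·e^(−0.0256·6/12) + 9.48·e^(−0.0256·13/12) + 9.48·e^(−0.0256·14/12)
I = 9.3594 + 9.2207 + 9.2011 = 27.7812
F = (S − I)·e^(rT) = (523.80 − 27.7812) · e^(0.0256·18/12)
= 496.0188 · e^0.038400 = 496.0188 × 1.039147 = R$515.44

R$515.44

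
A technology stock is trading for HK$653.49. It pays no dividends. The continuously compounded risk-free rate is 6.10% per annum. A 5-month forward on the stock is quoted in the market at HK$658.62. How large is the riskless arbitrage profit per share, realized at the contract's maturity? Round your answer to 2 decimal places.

Fair forward: F* = S·e^(carry·T), with carry = r = 0.0610
F* = 653.49 · e^(0.0610 × 5/12) = 653.49 · e^0.025417 = 653.49 × 1.025743 = HK$670.3128
Market HK$658.62 < fair HK$670.3128: forward underpriced → reverse cash-and-carry (short spot, go long the forward).
At maturity, profit = |F_mkt − F*| = |658.62 − 670.3128| = HK$11.69 per share

HK$11.69 per share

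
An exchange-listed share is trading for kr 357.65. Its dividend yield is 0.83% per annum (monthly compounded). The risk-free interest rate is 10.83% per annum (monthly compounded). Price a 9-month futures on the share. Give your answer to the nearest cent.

F = S · (1+r/12)^(12T) / (1+q/12)^(12T)
= 357.65 × 1.084220 / 1.006242 = 357.65 × 1.077494
F = kr 385.37

kr 385.37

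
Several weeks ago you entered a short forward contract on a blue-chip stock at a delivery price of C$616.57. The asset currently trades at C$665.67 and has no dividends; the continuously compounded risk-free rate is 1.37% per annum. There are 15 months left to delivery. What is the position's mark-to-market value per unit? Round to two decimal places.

Current fair forward for the remaining 15 months: F = S·e^(r·T), r = 0.0137
F = 665.67 · e^(0.0137 × 15/12) = 665.67 × 1.017272 = 677.1675
Value of long forward = (F − K)·e^(−rT) = (677.1675 − 616.57) · e^(−0.0137·15/12)
= 60.5975 × 0.983021 = 59.57
Short position value = −(long value) = -C$59.57

-C$59.57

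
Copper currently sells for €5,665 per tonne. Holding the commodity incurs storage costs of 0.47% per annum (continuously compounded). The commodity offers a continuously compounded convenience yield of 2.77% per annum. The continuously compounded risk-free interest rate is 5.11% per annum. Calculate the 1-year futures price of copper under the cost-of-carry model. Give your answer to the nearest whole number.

Net carry = r + u − y = 0.0511 + 0.0047 − 0.0277 = 0.0281
F = S·e^((r+u−y)T) = 5665 · e^(0.0281 × 1) = 5665 · e^0.028100
= 5665 × 1.028499 = €5,826 per tonne

€5,826 per tonne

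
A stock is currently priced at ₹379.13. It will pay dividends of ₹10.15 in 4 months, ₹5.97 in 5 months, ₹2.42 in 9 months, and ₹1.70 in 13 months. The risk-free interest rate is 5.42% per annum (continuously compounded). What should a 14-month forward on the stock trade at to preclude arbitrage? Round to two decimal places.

PV(dividends) I = 10.15·e^(−0.0542·4/12) + 5.97·e^(−0.0542·5/12) + 2.42·e^(−0.0542·9/12) + 1.70·e^(−0.0542·13/12)
I = 9.9683 + 5.8367 + 2.3236 + 1.6031 = 19.7317
F = (S − I)·e^(rT) = (379.13 − 19.7317) · e^(0.0542·14/12)
= 359.3983 · e^0.063233 = 359.3983 × 1.065275 = ₹382.86

₹382.86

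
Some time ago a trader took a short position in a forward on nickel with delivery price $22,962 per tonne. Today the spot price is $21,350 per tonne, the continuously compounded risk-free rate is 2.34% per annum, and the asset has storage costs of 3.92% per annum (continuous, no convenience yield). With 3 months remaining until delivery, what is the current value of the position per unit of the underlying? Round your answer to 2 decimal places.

Current fair forward for the remaining 3 months: F = S·e^((r + u)·T), (r + u) = 0.0234 + 0.0392 = 0.0626
F = 21350 · e^(0.0626 × 3/12) = 21350 × 1.01577310 = 21686.7557
Value of long forward = (F − K)·e^(−rT) = (21686.7557 − 22962) · e^(−0.0234·3/12)
= -1275.2443 × 0.99416708 = -1267.81
Short position value = −(long value) = $1267.81

$1267.81 per tonne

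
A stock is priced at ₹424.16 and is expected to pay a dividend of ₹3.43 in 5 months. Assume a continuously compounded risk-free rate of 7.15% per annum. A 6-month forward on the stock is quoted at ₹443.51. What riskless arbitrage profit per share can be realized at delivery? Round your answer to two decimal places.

₹7.36 per share

PV(dividends) I = 3.43·e^(−0.0715·5/12) = 3.3293
Fair forward F* = (S − I)·e^(rT) = (424.16 − 3.3293)·e^0.035750 = 420.8307 × 1.036397 = 436.1477
Market ₹443.51 > fair 436.1477: forward overpriced → cash-and-carry (borrow at r, buy the stock and collect the dividends, short the forward).
Profit at T = |F_mkt − F*| = |443.51 − 436.1477| = ₹7.36 per share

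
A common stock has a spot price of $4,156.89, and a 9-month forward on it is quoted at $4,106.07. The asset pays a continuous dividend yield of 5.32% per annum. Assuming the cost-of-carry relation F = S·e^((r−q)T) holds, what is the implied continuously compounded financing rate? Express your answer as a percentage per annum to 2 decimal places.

3.68%

From F = S·e^((r−q)T): (r − q) = ln(F/S)/T
ln(4106.07/4156.89) = ln(0.987775) = -0.012300
(r − q) = -0.012300 / (9/12) = -0.016400
r = ln(F/S)/T + q = -0.016400 + 0.0532 = 0.036800
r = 3.68%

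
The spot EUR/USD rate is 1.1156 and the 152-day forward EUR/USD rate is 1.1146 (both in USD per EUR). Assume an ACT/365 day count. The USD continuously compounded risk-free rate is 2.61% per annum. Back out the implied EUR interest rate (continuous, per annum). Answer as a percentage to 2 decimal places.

F = S·e^((r_USD − r_EUR)T) ⇒ r_EUR = r_USD − ln(F/S)/T
ln(1.1146/1.1156) = -0.000897; /(152/365) = -0.002154
r_EUR = 0.0261 + 0.002154 = 0.028254
r_EUR = 2.83%

2.83%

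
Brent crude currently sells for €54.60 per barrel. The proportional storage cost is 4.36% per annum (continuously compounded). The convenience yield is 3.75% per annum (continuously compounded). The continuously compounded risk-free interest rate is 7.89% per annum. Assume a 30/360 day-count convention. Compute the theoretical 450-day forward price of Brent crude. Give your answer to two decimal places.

Net carry = r + u − y = 0.0789 + 0.0436 − 0.0375 = 0.0850
F = S·e^((r+u−y)T) = 54.60 · e^(0.0850 × 450/360) = 54.60 · e^0.106250
= 54.60 × 1.112100 = €60.72 per barrel

€60.72 per barrel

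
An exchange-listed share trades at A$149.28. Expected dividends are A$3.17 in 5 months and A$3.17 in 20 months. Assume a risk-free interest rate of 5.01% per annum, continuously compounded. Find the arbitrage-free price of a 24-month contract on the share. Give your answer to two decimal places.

A$158.36

PV(dividends) I = 3.17·e^(−0.0501·5/12) + 3.17·e^(−0.0501·20/12)
I = 3.1045 + 2.9161 = 6.0206
F = (S − I)·e^(rT) = (149.28 − 6.0206) · e^(0.0501·24/12)
= 143.2594 · e^0.100200 = 143.2594 × 1.105392 = A$158.36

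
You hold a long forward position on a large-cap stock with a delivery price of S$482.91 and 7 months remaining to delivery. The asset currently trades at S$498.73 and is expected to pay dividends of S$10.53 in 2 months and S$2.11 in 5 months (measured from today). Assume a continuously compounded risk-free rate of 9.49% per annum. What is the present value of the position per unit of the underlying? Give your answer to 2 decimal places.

PV(remaining dividends) I = 10.53·e^(−0.0949·2/12) + 2.11·e^(−0.0949·5/12) = 12.3930
Current forward F = (S − I)·e^(rT) = (498.73 − 12.3930)·e^(0.0949·7/12) = 486.3370 × 1.056919 = 514.0188
Value (long) = (F − K)·e^(−rT) = (514.0188 − 482.91) × 0.946146 = 29.4335
Value = S$29.43

S$29.43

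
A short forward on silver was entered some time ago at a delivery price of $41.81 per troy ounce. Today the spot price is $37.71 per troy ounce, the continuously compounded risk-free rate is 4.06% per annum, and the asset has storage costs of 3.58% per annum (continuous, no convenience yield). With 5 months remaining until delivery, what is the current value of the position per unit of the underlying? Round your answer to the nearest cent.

$2.83 per troy ounce

Current fair forward for the remaining 5 months: F = S·e^((r + u)·T), (r + u) = 0.0406 + 0.0358 = 0.0764
F = 37.71 · e^(0.0764 × 5/12) = 37.71 × 1.032345 = 38.9297
Value of long forward = (F − K)·e^(−rT) = (38.9297 − 41.81) · e^(−0.0406·5/12)
= -2.8803 × 0.983226 = -2.83
Short position value = −(long value) = $2.83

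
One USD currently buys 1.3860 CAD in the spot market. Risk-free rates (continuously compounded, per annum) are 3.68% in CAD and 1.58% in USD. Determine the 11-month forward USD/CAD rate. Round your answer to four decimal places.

1.4129

F = S·e^((r_CAD − r_USD)T) = 1.3860 · e^((0.0368 − 0.0158) × 11/12)
= 1.3860 · e^0.019250 = 1.3860 × 1.019436
F = 1.4129 CAD per USD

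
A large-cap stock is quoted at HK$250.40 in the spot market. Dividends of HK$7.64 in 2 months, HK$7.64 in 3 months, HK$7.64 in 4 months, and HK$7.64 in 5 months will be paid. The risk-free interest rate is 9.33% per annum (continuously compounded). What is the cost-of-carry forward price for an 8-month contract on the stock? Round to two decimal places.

PV(dividends) I = 7.64·e^(−0.0933·2/12) + 7.64·e^(−0.0933·3/12) + 7.64·e^(−0.0933·4/12) + 7.64·e^(−0.0933·5/12)
I = 7.5221 + 7.4639 + 7.4061 + 7.3487 = 29.7408
F = (S − I)·e^(rT) = (250.40 − 29.7408) · e^(0.0933·8/12)
= 220.6592 · e^0.062200 = 220.6592 × 1.064175 = HK$234.82

HK$234.82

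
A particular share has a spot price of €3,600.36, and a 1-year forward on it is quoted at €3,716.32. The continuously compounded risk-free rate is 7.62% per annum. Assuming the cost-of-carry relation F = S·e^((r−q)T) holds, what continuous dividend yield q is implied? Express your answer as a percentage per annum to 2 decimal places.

From F = S·e^((r−q)T): (r − q) = ln(F/S)/T
ln(3716.32/3600.36) = ln(1.032208) = 0.031700
(r − q) = 0.031700 / (1) = 0.031700
q = r − ln(F/S)/T = 0.0762 − 0.031700 = 0.044500
q = 4.45%

4.45%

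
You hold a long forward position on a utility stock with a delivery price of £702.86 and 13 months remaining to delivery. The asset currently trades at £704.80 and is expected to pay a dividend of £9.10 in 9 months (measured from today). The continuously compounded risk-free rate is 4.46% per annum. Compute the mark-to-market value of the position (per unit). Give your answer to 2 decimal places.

£26.29

PV(remaining dividends) I = 9.10·e^(−0.0446·9/12) = 8.8006
Current forward F = (S − I)·e^(rT) = (704.80 − 8.8006)·e^(0.0446·13/12) = 695.9994 × 1.049503 = 730.4535
Value (long) = (F − K)·e^(−rT) = (730.4535 − 702.86) × 0.952832 = 26.2920
Value = £26.29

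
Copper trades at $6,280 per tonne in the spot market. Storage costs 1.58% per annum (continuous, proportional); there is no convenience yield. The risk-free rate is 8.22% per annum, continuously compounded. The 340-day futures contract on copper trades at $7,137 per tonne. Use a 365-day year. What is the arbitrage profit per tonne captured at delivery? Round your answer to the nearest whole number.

Fair futures: F* = S·e^(carry·T), with carry = (r + u) = 0.0822 + 0.0158 = 0.0980
F* = 6280 · e^(0.0980 × 340/365) = 6280 · e^0.091288 = 6280 × 1.095584 = $6880.2675
Market $7137 > fair $6880.2675: forward overpriced → cash-and-carry (buy spot, short the forward).
At maturity, profit = |F_mkt − F*| = |7137 − 6880.2675| = $257 per tonne

$257 per tonne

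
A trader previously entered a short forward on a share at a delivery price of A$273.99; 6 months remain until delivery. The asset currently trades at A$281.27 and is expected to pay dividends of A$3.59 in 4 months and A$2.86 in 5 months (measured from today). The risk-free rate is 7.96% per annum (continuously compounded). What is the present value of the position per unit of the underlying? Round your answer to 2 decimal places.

PV(remaining dividends) I = 3.59·e^(−0.0796·4/12) + 2.86·e^(−0.0796·5/12) = 6.2627
Current forward F = (S − I)·e^(rT) = (281.27 − 6.2627)·e^(0.0796·6/12) = 275.0073 × 1.040603 = 286.1734
Value (long) = (F − K)·e^(−rT) = (286.1734 − 273.99) × 0.960982 = 11.7080
Short position value = −(long value) = -A$11.71

-A$11.71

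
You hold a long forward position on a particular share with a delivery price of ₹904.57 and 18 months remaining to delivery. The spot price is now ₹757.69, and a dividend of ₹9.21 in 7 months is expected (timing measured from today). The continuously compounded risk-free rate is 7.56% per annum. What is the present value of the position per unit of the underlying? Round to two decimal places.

PV(remaining dividends) I = 9.21·e^(−0.0756·7/12) = 8.8127
Current forward F = (S − I)·e^(rT) = (757.69 − 8.8127)·e^(0.0756·18/12) = 748.8773 × 1.120080 = 838.8025
Value (long) = (F − K)·e^(−rT) = (838.8025 − 904.57) × 0.892793 = -58.7168
Value = -₹58.72

-₹58.72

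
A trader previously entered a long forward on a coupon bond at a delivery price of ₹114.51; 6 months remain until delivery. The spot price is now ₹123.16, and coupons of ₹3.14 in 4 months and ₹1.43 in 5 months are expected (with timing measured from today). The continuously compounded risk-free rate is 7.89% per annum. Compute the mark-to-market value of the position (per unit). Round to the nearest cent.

PV(remaining coupons) I = 3.14·e^(−0.0789·4/12) + 1.43·e^(−0.0789·5/12) = 4.4422
Current forward F = (S − I)·e^(rT) = (123.16 − 4.4422)·e^(0.0789·6/12) = 118.7178 × 1.040238 = 123.4948
Value (long) = (F − K)·e^(−rT) = (123.4948 − 114.51) × 0.961318 = 8.6372
Value = ₹8.64

₹8.64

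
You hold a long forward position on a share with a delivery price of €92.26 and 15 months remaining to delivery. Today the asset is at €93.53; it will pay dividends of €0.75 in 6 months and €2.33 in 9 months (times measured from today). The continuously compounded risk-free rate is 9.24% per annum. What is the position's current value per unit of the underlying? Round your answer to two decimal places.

PV(remaining dividends) I = 0.75·e^(−0.0924·6/12) + 2.33·e^(−0.0924·9/12) = 2.8901
Current forward F = (S − I)·e^(rT) = (93.53 − 2.8901)·e^(0.0924·15/12) = 90.6399 × 1.122435 = 101.7374
Value (long) = (F − K)·e^(−rT) = (101.7374 − 92.26) × 0.890921 = 8.4436
Value = €8.44

€8.44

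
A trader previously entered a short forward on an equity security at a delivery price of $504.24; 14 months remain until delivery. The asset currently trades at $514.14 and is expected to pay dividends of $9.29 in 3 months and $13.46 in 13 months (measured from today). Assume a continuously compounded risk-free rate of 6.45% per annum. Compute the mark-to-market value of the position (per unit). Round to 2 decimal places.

PV(remaining dividends) I = 9.29·e^(−0.0645·3/12) + 13.46·e^(−0.0645·13/12) = 21.6930
Current forward F = (S − I)·e^(rT) = (514.14 − 21.6930)·e^(0.0645·14/12) = 492.4470 × 1.078154 = 530.9337
Value (long) = (F − K)·e^(−rT) = (530.9337 − 504.24) × 0.927512 = 24.7587
Short position value = −(long value) = -$24.76

-$24.76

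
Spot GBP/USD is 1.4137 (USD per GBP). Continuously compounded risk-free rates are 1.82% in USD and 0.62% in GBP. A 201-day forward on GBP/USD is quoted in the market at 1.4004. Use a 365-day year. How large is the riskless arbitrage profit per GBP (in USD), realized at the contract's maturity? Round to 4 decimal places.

Fair forward: F* = S·e^(carry·T), with carry = (r_USD − r_GBP) = 0.0182 − 0.0062 = 0.0120
F* = 1.4137 · e^(0.0120 × 201/365) = 1.4137 · e^0.006608 = 1.4137 × 1.006630 = 1.4231
Market 1.4004 < fair 1.4231: forward underpriced → reverse cash-and-carry (short spot, go long the forward).
At maturity, profit = |F_mkt − F*| = |1.4004 − 1.4231| = 0.0227 per GBP (in USD)

0.0227 per GBP (in USD)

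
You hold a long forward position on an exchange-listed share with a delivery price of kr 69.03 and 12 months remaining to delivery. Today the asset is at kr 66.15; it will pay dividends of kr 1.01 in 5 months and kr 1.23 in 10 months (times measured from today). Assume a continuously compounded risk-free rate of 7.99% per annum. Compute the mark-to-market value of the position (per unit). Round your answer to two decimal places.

kr 0.29

PV(remaining dividends) I = 1.01·e^(−0.0799·5/12) + 1.23·e^(−0.0799·10/12) = 2.1277
Current forward F = (S − I)·e^(rT) = (66.15 − 2.1277)·e^(0.0799·12/12) = 64.0223 × 1.083179 = 69.3476
Value (long) = (F − K)·e^(−rT) = (69.3476 − 69.03) × 0.923209 = 0.2932
Value = kr 0.29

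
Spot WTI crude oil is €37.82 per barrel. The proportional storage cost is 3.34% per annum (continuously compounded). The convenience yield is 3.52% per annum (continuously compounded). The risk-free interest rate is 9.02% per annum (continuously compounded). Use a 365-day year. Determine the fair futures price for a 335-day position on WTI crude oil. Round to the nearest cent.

Net carry = r + u − y = 0.0902 + 0.0334 − 0.0352 = 0.0884
F = S·e^((r+u−y)T) = 37.82 · e^(0.0884 × 335/365) = 37.82 · e^0.081134
= 37.82 × 1.084516 = €41.02 per barrel

€41.02 per barrel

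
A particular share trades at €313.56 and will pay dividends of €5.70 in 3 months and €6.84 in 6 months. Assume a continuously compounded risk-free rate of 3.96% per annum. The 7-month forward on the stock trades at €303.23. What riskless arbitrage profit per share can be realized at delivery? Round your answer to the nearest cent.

PV(dividends) I = 5.70·e^(−0.0396·3/12) + 6.84·e^(−0.0396·6/12) = 12.3497
Fair forward F* = (S − I)·e^(rT) = (313.56 − 12.3497)·e^0.023100 = 301.2103 × 1.023369 = 308.2493
Market €303.23 < fair 308.2493: forward underpriced → reverse cash-and-carry (short the stock, invest proceeds at r, pay the dividends, go long the forward).
Profit at T = |F_mkt − F*| = |303.23 − 308.2493| = €5.02 per share

€5.02 per share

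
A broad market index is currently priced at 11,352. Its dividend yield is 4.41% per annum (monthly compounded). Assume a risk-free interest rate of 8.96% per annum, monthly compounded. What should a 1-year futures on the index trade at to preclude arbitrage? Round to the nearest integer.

F = S · (1+r/12)^(12T) / (1+q/12)^(12T)
= 11352 × 1.093373 / 1.045002 = 11352 × 1.046288
F = 11,877

11,877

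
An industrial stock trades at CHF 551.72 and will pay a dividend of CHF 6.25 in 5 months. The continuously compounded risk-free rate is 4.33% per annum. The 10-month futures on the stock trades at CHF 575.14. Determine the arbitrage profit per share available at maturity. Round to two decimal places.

PV(dividends) I = 6.25·e^(−0.0433·5/12) = 6.1383
Fair futures F* = (S − I)·e^(rT) = (551.72 − 6.1383)·e^0.036083 = 545.5817 × 1.036742 = 565.6275
Market CHF 575.14 > fair 565.6275: forward overpriced → cash-and-carry (borrow at r, buy the stock and collect the dividends, short the forward).
Profit at T = |F_mkt − F*| = |575.14 − 565.6275| = CHF 9.51 per share

CHF 9.51 per share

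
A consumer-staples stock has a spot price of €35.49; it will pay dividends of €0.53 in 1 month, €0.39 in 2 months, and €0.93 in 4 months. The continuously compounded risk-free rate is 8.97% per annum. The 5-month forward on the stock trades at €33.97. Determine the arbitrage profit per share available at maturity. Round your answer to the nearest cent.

€0.99 per share

PV(dividends) I = 0.53·e^(−0.0897·1/12) + 0.39·e^(−0.0897·2/12) + 0.93·e^(−0.0897·4/12) = 1.8129
Fair forward F* = (S − I)·e^(rT) = (35.49 − 1.8129)·e^0.037375 = 33.6771 × 1.038082 = 34.9596
Market €33.97 < fair 34.9596: forward underpriced → reverse cash-and-carry (short the stock, invest proceeds at r, pay the dividends, go long the forward).
Profit at T = |F_mkt − F*| = |33.97 − 34.9596| = €0.99 per share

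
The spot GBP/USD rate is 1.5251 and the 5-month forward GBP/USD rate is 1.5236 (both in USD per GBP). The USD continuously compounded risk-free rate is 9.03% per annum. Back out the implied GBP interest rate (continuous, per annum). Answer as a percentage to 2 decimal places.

9.27%

F = S·e^((r_USD − r_GBP)T) ⇒ r_GBP = r_USD − ln(F/S)/T
ln(1.5236/1.5251) = -0.000984; /(5/12) = -0.002362
r_GBP = 0.0903 + 0.002362 = 0.092662
r_GBP = 9.27%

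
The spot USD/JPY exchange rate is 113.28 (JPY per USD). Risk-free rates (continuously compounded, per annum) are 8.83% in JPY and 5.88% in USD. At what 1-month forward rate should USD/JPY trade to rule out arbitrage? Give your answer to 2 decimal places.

113.56

F = S·e^((r_JPY − r_USD)T) = 113.28 · e^((0.0883 − 0.0588) × 1/12)
= 113.28 · e^0.002458 = 113.28 × 1.002461
F = 113.56 JPY per USD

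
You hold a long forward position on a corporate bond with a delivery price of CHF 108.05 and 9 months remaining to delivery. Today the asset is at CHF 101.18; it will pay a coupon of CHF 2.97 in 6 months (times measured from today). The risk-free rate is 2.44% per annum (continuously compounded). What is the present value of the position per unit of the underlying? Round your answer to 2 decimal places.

PV(remaining coupons) I = 2.97·e^(−0.0244·6/12) = 2.9340
Current forward F = (S − I)·e^(rT) = (101.18 − 2.9340)·e^(0.0244·9/12) = 98.2460 × 1.018468 = 100.0604
Value (long) = (F − K)·e^(−rT) = (100.0604 − 108.05) × 0.981866 = -7.8447
Value = -CHF 7.84

-CHF 7.84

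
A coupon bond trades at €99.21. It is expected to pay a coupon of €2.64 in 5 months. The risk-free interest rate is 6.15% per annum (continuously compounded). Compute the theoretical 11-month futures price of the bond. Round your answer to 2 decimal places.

PV(coupons) I = 2.64·e^(−0.0615·5/12)
I = 2.5732
F = (S − I)·e^(rT) = (99.21 − 2.5732) · e^(0.0615·11/12)
= 96.6368 · e^0.056375 = 96.6368 × 1.057994 = €102.24

€102.24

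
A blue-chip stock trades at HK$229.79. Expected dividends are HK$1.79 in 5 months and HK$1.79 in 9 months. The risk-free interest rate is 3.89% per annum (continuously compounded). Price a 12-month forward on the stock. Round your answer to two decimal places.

PV(dividends) I = 1.79·e^(−0.0389·5/12) + 1.79·e^(−0.0389·9/12)
I = 1.7612 + 1.7385 = 3.4997
F = (S − I)·e^(rT) = (229.79 − 3.4997) · e^(0.0389·12/12)
= 226.2903 · e^0.038900 = 226.2903 × 1.039667 = HK$235.27

HK$235.27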